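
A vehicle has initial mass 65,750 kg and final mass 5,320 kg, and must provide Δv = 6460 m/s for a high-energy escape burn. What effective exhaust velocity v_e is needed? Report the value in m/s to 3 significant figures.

v_e ≈ 2570 m/s

ln(m₀/m_f) = ln(65750/5320) = ln(12.36) = 2.5144.
v_e = Δv / ln(m₀/m_f) = 6460 / 2.5144 = 2569.2 m/s.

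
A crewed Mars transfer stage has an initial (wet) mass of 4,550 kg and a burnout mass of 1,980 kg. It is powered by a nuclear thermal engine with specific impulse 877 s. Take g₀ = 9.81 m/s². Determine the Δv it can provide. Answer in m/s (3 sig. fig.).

Δv ≈ 7160 m/s

v_e = Isp · g₀ = 877 × 9.81 = 8603.4 m/s.
From the ideal rocket equation, Δv = v_e · ln(m₀/m_f) = 8603.4 × ln(2.298) = 8603.4 × 0.8320 ≈ 7158.3 m/s.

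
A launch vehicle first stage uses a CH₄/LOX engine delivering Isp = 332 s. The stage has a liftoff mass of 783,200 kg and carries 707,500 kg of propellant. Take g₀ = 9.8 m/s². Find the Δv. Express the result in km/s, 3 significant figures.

Δv ≈ 7.60 km/s

v_e = Isp · g₀ = 332 × 9.8 = 3253.6 m/s.
m_f = m₀ − m_prop = 783,200 − 707,500 = 75,700 kg.
Δv = v_e · ln(m₀/m_f) = 3253.6 × ln(10.35) = 3253.6 × 2.3366 ≈ 7602.4 m/s.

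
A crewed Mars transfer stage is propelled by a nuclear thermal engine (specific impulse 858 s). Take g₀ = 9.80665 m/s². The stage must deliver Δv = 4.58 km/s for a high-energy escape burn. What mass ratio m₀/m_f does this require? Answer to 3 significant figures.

v_e = Isp · g₀ = 858 × 9.80665 = 8414.1 m/s.
Using Δv = v_e ln(m₀/m_f): m₀/m_f = exp(Δv / v_e) = exp(4580 / 8414.1) = exp(0.5443) = 1.7234.

mass ratio ≈ 1.72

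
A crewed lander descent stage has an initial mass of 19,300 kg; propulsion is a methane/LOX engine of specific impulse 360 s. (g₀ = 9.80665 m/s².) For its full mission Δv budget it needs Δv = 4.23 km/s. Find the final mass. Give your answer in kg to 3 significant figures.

v_e = Isp · g₀ = 360 × 9.80665 = 3530.4 m/s.
m₀/m_f = exp(Δv / v_e) = exp(4230 / 3530.4) = exp(1.1982) = 3.3140.
m_f = m₀ / 3.3140 = 19,300 / 3.3140 = 5,823.78 kg.

final mass ≈ 5820 kg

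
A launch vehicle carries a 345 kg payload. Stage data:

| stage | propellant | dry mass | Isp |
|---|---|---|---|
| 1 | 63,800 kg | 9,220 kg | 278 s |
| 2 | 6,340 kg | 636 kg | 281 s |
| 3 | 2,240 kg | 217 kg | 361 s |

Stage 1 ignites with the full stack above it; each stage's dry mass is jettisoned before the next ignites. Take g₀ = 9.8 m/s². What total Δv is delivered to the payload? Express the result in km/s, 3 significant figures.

Ignition mass of stage 1 = 63,800+9,220 + 6,340+636 + 2,240+217 + 345 = 82,798 kg.
Stage 1: m₀ = 82,798 kg, m_f = 82,798 − 63,800 = 18,998 kg; Δv = 278×9.8×ln(4.358) = 2724.4×1.4721 ≈ 4011 m/s.
Stage 2: m₀ = 9,778 kg, m_f = 9,778 − 6,340 = 3,438 kg; Δv = 281×9.8×ln(2.844) = 2753.8×1.0452 ≈ 2878 m/s.
Stage 3: m₀ = 2,802 kg, m_f = 2,802 − 2,240 = 562 kg; Δv = 361×9.8×ln(4.986) = 3537.8×1.6066 ≈ 5684 m/s.
Total Δv = 4011 + 2878 + 5684 = 12573 m/s.

Δv ≈ 12.6 km/s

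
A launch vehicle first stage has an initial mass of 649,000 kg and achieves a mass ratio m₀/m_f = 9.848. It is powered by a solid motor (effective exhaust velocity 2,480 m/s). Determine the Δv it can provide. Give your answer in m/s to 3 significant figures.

Δv ≈ 5670 m/s

Δv = v_e · ln(9.848) = 2480.0 × 2.2873 ≈ 5672.4 m/s.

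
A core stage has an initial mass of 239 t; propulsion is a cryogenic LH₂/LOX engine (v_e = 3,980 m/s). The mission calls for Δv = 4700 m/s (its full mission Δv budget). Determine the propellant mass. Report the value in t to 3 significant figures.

propellant mass ≈ 166 t

Using Δv = v_e ln(m₀/m_f): m₀/m_f = exp(Δv / v_e) = exp(4700 / 3980.0) = exp(1.1809) = 3.2573.
m_f = 239 / 3.2573 = 73.3737 t, so propellant = m₀ − m_f = 239 − 73.3737 = 165.6263 t.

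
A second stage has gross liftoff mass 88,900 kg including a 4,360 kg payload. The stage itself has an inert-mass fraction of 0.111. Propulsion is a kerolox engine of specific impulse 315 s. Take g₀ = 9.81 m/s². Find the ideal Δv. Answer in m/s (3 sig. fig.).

Stage wet mass = m₀ − payload = 88,900 − 4,360 = 84,540 kg.
Stage dry mass = ε × stage wet mass = 0.111 × 84,540 = 9,383.94 kg.
Burnout mass m_f = stage dry + payload = 9,383.94 + 4,360 = 13,743.94 kg.
v_e = Isp · g₀ = 315 × 9.81 = 3090.2 m/s.
By the Tsiolkovsky rocket equation, Δv = v_e · ln(88,900/13,743.94) = 3090.2 × ln(6.468) = 3090.2 × 1.8669 ≈ 5769 m/s.

Δv ≈ 5770 m/s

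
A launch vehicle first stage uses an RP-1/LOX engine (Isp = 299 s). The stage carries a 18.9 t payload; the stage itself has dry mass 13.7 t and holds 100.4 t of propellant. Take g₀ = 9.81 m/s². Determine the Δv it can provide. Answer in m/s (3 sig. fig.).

Δv ≈ 4120 m/s

v_e = Isp · g₀ = 299 × 9.81 = 2933.2 m/s.
m₀ = payload + dry + propellant = 18.9 + 13.7 + 100.4 = 133 t.
m_f = payload + dry = 18.9 + 13.7 = 32.6 t.
Δv = v_e · ln(m₀/m_f) = 2933.2 × ln(4.08) = 2933.2 × 1.4060 ≈ 4124.2 m/s.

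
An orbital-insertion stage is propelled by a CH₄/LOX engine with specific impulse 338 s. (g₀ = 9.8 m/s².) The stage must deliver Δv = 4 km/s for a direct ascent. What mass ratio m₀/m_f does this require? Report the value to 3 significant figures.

v_e = Isp · g₀ = 338 × 9.8 = 3312.4 m/s.
By the Tsiolkovsky rocket equation, m₀/m_f = exp(Δv / v_e) = exp(4000 / 3312.4) = exp(1.2076) = 3.3454.

mass ratio ≈ 3.35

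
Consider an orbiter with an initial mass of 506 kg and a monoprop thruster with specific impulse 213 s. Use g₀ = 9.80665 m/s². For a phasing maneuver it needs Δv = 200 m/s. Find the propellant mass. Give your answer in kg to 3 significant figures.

v_e = Isp · g₀ = 213 × 9.80665 = 2088.8 m/s.
m₀/m_f = exp(Δv / v_e) = exp(200 / 2088.8) = exp(0.0957) = 1.1005.
m_f = 506 / 1.1005 = 459.791 kg, so propellant = m₀ − m_f = 506 − 459.791 = 46.209 kg.

propellant mass ≈ 46.2 kg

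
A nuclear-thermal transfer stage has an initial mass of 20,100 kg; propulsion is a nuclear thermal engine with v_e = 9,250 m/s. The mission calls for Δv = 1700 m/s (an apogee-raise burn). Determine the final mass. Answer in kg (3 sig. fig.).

final mass ≈ 16700 kg

By the Tsiolkovsky rocket equation, m₀/m_f = exp(Δv / v_e) = exp(1700 / 9250.0) = exp(0.1838) = 1.2018.
m_f = m₀ / 1.2018 = 20,100 / 1.2018 = 16,724.9 kg.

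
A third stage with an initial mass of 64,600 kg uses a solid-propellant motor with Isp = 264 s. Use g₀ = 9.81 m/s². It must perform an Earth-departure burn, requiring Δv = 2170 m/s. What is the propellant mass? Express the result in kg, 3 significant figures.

propellant mass ≈ 36700 kg

v_e = Isp · g₀ = 264 × 9.81 = 2589.8 m/s.
m₀/m_f = exp(Δv / v_e) = exp(2170 / 2589.8) = exp(0.8379) = 2.3115.
m_f = 64,600 / 2.3115 = 27,947.2 kg, so propellant = m₀ − m_f = 64,600 − 27,947.2 = 36,652.8 kg.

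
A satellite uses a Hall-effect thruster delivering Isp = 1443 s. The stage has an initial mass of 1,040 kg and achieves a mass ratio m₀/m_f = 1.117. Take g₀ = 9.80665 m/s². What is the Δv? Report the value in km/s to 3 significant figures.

Δv ≈ 1.57 km/s

v_e = Isp · g₀ = 1443 × 9.80665 = 14151.0 m/s.
Using Δv = v_e ln(m₀/m_f): Δv = v_e · ln(1.117) = 14151.0 × 0.1106 ≈ 1565.8 m/s.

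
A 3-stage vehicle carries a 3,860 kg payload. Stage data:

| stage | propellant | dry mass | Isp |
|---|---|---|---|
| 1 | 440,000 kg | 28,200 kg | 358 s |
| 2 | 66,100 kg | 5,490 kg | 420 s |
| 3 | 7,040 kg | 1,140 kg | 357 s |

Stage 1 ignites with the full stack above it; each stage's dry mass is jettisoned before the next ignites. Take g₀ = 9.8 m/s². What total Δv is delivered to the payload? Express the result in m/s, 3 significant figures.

Δv ≈ 15100 m/s

Ignition mass of stage 1 = 440,000+28,200 + 66,100+5,490 + 7,040+1,140 + 3,860 = 551,830 kg.
Stage 1: m₀ = 551,830 kg, m_f = 551,830 − 440,000 = 111,830 kg; Δv = 358×9.8×ln(4.935) = 3508.4×1.5963 ≈ 5600 m/s.
Stage 2: m₀ = 83,630 kg, m_f = 83,630 − 66,100 = 17,530 kg; Δv = 420×9.8×ln(4.771) = 4116.0×1.5625 ≈ 6431 m/s.
Stage 3: m₀ = 12,040 kg, m_f = 12,040 − 7,040 = 5,000 kg; Δv = 357×9.8×ln(2.408) = 3498.6×0.8788 ≈ 3075 m/s.
Total Δv = 5600 + 6431 + 3075 = 15106 m/s.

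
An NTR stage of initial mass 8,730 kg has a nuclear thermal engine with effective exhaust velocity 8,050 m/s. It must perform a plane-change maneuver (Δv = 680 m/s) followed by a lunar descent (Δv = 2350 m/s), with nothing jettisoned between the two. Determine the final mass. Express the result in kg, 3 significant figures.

After the first burn: m = 8730 × exp(−680/8050.0) = 8730 × 0.91900 = 8,022.87 kg.
After the second burn: m = 8,022.87 × exp(−2350/8050.0) = 8,022.87 × 0.74682 = 5,991.64 kg.

final mass ≈ 5990 kg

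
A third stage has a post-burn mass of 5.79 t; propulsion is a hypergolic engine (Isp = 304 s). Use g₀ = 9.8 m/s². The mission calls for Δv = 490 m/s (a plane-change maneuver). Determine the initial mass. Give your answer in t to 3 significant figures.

v_e = Isp · g₀ = 304 × 9.8 = 2979.2 m/s.
Rocket equation: m₀/m_f = exp(Δv / v_e) = exp(490 / 2979.2) = exp(0.1645) = 1.1788.
m₀ = m_f × 1.1788 = 5.79 × 1.1788 = 6.82525 t.

initial mass ≈ 6.83 t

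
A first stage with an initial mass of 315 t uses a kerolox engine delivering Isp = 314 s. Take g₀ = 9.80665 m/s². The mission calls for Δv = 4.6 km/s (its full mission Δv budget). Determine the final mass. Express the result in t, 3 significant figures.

v_e = Isp · g₀ = 314 × 9.80665 = 3079.3 m/s.
m₀/m_f = exp(Δv / v_e) = exp(4600 / 3079.3) = exp(1.4939) = 4.4542.
m_f = m₀ / 4.4542 = 315 / 4.4542 = 70.7198 t.

final mass ≈ 70.7 t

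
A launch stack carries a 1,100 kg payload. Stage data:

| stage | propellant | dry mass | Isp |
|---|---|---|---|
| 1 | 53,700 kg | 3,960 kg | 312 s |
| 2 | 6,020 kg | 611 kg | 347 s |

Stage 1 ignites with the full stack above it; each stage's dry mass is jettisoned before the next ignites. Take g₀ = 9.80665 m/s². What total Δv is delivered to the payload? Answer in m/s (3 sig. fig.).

Ignition mass of stage 1 = 53,700+3,960 + 6,020+611 + 1,100 = 65,391 kg.
Stage 1: m₀ = 65,391 kg, m_f = 65,391 − 53,700 = 11,691 kg; Δv = 312×9.80665×ln(5.593) = 3059.7×1.7216 ≈ 5267 m/s.
Stage 2: m₀ = 7,731 kg, m_f = 7,731 − 6,020 = 1,711 kg; Δv = 347×9.80665×ln(4.518) = 3402.9×1.5082 ≈ 5132 m/s.
Total Δv = 5267 + 5132 = 10399 m/s.

Δv ≈ 10400 m/s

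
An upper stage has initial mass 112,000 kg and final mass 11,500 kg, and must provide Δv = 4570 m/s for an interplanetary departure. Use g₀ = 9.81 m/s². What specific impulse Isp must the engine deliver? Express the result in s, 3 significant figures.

ln(m₀/m_f) = ln(112000/11500) = ln(9.739) = 2.2762.
Rocket equation: v_e = Δv / ln(m₀/m_f) = 4570 / 2.2762 = 2007.8 m/s.
Isp = v_e / g₀ = 2007.8 / 9.81 = 204.7 s.

Isp ≈ 205 s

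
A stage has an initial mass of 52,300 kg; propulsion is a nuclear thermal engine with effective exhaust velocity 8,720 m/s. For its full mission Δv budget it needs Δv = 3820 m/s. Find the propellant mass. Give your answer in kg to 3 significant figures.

From the ideal rocket equation, m₀/m_f = exp(Δv / v_e) = exp(3820 / 8720.0) = exp(0.4381) = 1.5497.
m_f = 52,300 / 1.5497 = 33,748.5 kg, so propellant = m₀ − m_f = 52,300 − 33,748.5 = 18,551.5 kg.

propellant mass ≈ 18600 kg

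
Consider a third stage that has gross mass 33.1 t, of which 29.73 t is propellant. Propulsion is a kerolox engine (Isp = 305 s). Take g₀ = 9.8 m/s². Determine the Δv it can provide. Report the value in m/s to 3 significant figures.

v_e = Isp · g₀ = 305 × 9.8 = 2989.0 m/s.
m_f = m₀ − m_prop = 33.1 − 29.73 = 3.37 t.
Using Δv = v_e ln(m₀/m_f): Δv = v_e · ln(m₀/m_f) = 2989.0 × ln(9.822) = 2989.0 × 2.2846 ≈ 6828.7 m/s.

Δv ≈ 6830 m/s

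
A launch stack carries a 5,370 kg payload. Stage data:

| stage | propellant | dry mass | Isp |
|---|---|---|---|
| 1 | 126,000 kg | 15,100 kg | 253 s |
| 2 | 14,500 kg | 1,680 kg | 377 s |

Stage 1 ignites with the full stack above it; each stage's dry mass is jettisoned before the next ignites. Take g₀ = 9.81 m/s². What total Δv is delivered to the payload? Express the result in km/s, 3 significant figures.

Δv ≈ 7.83 km/s

Ignition mass of stage 1 = 126,000+15,100 + 14,500+1,680 + 5,370 = 162,650 kg.
Stage 1: m₀ = 162,650 kg, m_f = 162,650 − 126,000 = 36,650 kg; Δv = 253×9.81×ln(4.438) = 2481.9×1.4902 ≈ 3699 m/s.
Stage 2: m₀ = 21,550 kg, m_f = 21,550 − 14,500 = 7,050 kg; Δv = 377×9.81×ln(3.057) = 3698.4×1.1173 ≈ 4132 m/s.
Total Δv = 3699 + 4132 = 7831 m/s.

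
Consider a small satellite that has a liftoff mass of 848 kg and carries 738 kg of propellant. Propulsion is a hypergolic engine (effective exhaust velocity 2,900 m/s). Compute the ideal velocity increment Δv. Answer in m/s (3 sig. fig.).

Δv ≈ 5920 m/s

m_f = m₀ − m_prop = 848 − 738 = 110 kg.
Δv = v_e · ln(m₀/m_f) = 2900.0 × ln(7.709) = 2900.0 × 2.0424 ≈ 5923.0 m/s.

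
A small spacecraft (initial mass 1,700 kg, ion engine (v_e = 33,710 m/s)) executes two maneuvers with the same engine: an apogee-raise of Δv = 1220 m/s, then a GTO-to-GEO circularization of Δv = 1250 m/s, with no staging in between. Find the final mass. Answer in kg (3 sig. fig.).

After the first burn: m = 1700 × exp(−1220/33710.0) = 1700 × 0.96446 = 1,639.58 kg.
After the second burn: m = 1,639.58 × exp(−1250/33710.0) = 1,639.58 × 0.96360 = 1,579.9 kg.

final mass ≈ 1580 kg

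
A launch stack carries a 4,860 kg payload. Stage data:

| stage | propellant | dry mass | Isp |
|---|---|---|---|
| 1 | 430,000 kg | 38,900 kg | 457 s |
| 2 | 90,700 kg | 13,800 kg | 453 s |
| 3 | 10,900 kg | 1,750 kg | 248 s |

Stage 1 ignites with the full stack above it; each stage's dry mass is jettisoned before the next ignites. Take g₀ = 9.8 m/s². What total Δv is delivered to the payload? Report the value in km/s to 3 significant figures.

Δv ≈ 14.2 km/s

Ignition mass of stage 1 = 430,000+38,900 + 90,700+13,800 + 10,900+1,750 + 4,860 = 590,910 kg.
Stage 1: m₀ = 590,910 kg, m_f = 590,910 − 430,000 = 160,910 kg; Δv = 457×9.8×ln(3.672) = 4478.6×1.3008 ≈ 5826 m/s.
Stage 2: m₀ = 122,010 kg, m_f = 122,010 − 90,700 = 31,310 kg; Δv = 453×9.8×ln(3.897) = 4439.4×1.3602 ≈ 6038 m/s.
Stage 3: m₀ = 17,510 kg, m_f = 17,510 − 10,900 = 6,610 kg; Δv = 248×9.8×ln(2.649) = 2430.4×0.9742 ≈ 2368 m/s.
Total Δv = 5826 + 6038 + 2368 = 14232 m/s.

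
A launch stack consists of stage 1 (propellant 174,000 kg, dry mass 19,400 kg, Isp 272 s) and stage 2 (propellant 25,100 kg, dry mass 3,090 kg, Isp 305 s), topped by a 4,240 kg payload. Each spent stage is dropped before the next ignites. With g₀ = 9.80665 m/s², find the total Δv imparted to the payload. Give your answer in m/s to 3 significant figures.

Δv ≈ 8370 m/s

Ignition mass of stage 1 = 174,000+19,400 + 25,100+3,090 + 4,240 = 225,830 kg.
Stage 1: m₀ = 225,830 kg, m_f = 225,830 − 174,000 = 51,830 kg; Δv = 272×9.80665×ln(4.357) = 2667.4×1.4718 ≈ 3926 m/s.
Stage 2: m₀ = 32,430 kg, m_f = 32,430 − 25,100 = 7,330 kg; Δv = 305×9.80665×ln(4.424) = 2991.0×1.4871 ≈ 4448 m/s.
Total Δv = 3926 + 4448 = 8374 m/s.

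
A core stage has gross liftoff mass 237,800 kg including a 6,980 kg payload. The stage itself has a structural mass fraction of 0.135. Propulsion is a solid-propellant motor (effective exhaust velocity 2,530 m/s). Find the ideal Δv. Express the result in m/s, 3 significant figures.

Δv ≈ 4630 m/s

Stage wet mass = m₀ − payload = 237,800 − 6,980 = 230,820 kg.
Stage dry mass = ε × stage wet mass = 0.135 × 230,820 = 31,160.7 kg.
Burnout mass m_f = stage dry + payload = 31,160.7 + 6,980 = 38,140.7 kg.
By the Tsiolkovsky rocket equation, Δv = v_e · ln(237,800/38,140.7) = 2530.0 × ln(6.235) = 2530.0 × 1.8301 ≈ 4630 m/s.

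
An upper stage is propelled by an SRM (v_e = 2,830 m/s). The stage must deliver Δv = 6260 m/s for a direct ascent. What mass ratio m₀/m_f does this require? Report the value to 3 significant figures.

mass ratio ≈ 9.13

Using Δv = v_e ln(m₀/m_f): m₀/m_f = exp(Δv / v_e) = exp(6260 / 2830.0) = exp(2.2120) = 9.1341.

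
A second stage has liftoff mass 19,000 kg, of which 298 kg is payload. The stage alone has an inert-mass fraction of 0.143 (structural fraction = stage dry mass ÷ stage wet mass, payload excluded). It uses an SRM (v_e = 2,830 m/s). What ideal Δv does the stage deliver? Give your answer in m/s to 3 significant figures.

Δv ≈ 5250 m/s

Stage wet mass = m₀ − payload = 19,000 − 298 = 18,702 kg.
Stage dry mass = ε × stage wet mass = 0.143 × 18,702 = 2,674.39 kg.
Burnout mass m_f = stage dry + payload = 2,674.39 + 298 = 2,972.39 kg.
Δv = v_e · ln(19,000/2,972.39) = 2830.0 × ln(6.392) = 2830.0 × 1.8551 ≈ 5250 m/s.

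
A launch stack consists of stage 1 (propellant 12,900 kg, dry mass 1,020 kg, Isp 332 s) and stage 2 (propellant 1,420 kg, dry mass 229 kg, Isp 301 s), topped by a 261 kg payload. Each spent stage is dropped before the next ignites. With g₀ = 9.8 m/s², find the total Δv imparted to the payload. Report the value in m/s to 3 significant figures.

Δv ≈ 9500 m/s

Ignition mass of stage 1 = 12,900+1,020 + 1,420+229 + 261 = 15,830 kg.
Stage 1: m₀ = 15,830 kg, m_f = 15,830 − 12,900 = 2,930 kg; Δv = 332×9.8×ln(5.403) = 3253.6×1.6869 ≈ 5489 m/s.
Stage 2: m₀ = 1,910 kg, m_f = 1,910 − 1,420 = 490 kg; Δv = 301×9.8×ln(3.898) = 2949.8×1.3605 ≈ 4013 m/s.
Total Δv = 5489 + 4013 = 9502 m/s.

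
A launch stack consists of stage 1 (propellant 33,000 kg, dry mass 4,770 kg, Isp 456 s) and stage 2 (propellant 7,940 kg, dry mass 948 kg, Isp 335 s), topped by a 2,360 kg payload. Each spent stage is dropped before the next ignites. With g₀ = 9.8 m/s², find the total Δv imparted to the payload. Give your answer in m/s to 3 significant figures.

Δv ≈ 9020 m/s

Ignition mass of stage 1 = 33,000+4,770 + 7,940+948 + 2,360 = 49,018 kg.
Stage 1: m₀ = 49,018 kg, m_f = 49,018 − 33,000 = 16,018 kg; Δv = 456×9.8×ln(3.06) = 4468.8×1.1185 ≈ 4998 m/s.
Stage 2: m₀ = 11,248 kg, m_f = 11,248 − 7,940 = 3,308 kg; Δv = 335×9.8×ln(3.4) = 3283.0×1.2238 ≈ 4018 m/s.
Total Δv = 4998 + 4018 = 9016 m/s.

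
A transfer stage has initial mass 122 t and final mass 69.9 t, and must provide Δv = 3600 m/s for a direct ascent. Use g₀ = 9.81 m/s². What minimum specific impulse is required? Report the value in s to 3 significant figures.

Isp ≈ 659 s

ln(m₀/m_f) = ln(122000/69900) = ln(1.745) = 0.5570.
v_e = Δv / ln(m₀/m_f) = 3600 / 0.5570 = 6463.7 m/s.
Isp = v_e / g₀ = 6463.7 / 9.81 = 658.9 s.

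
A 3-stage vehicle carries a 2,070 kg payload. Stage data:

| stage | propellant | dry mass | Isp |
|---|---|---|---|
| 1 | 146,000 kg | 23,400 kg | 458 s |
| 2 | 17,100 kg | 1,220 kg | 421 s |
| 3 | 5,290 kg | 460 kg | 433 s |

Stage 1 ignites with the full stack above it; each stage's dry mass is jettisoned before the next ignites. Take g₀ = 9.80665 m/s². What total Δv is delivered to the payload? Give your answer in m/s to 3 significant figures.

Δv ≈ 15300 m/s

Ignition mass of stage 1 = 146,000+23,400 + 17,100+1,220 + 5,290+460 + 2,070 = 195,540 kg.
Stage 1: m₀ = 195,540 kg, m_f = 195,540 − 146,000 = 49,540 kg; Δv = 458×9.80665×ln(3.947) = 4491.4×1.3730 ≈ 6167 m/s.
Stage 2: m₀ = 26,140 kg, m_f = 26,140 − 17,100 = 9,040 kg; Δv = 421×9.80665×ln(2.892) = 4128.6×1.0618 ≈ 4384 m/s.
Stage 3: m₀ = 7,820 kg, m_f = 7,820 − 5,290 = 2,530 kg; Δv = 433×9.80665×ln(3.091) = 4246.3×1.1285 ≈ 4792 m/s.
Total Δv = 6167 + 4384 + 4792 = 15343 m/s.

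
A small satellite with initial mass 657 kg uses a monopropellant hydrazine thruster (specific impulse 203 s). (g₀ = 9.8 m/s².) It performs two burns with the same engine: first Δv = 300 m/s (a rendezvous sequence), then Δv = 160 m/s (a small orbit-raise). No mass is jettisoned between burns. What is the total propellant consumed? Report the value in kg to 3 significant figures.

v_e = Isp · g₀ = 203 × 9.8 = 1989.4 m/s.
After the first burn: m = 657 × exp(−300/1989.4) = 657 × 0.86002 = 565.033 kg.
After the second burn: m = 565.033 × exp(−160/1989.4) = 565.033 × 0.92272 = 521.367 kg.
Total propellant = m₀ − m_final = 657 − 521.367 = 135.633 kg.

total propellant consumed ≈ 136 kg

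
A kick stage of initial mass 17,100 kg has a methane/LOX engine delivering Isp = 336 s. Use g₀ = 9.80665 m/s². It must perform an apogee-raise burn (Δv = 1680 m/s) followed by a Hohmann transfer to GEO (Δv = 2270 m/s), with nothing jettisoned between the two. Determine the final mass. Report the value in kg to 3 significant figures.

v_e = Isp · g₀ = 336 × 9.80665 = 3295.0 m/s.
After the first burn: m = 17100 × exp(−1680/3295.0) = 17100 × 0.60058 = 10,269.9 kg.
After the second burn: m = 10,269.9 × exp(−2270/3295.0) = 10,269.9 × 0.50212 = 5,156.72 kg.

final mass ≈ 5160 kg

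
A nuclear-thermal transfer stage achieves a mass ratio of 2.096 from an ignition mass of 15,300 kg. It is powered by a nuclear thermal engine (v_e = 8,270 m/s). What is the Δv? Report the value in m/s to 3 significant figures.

Δv ≈ 6120 m/s

Rocket equation: Δv = v_e · ln(2.096) = 8270.0 × 0.7400 ≈ 6120.1 m/s.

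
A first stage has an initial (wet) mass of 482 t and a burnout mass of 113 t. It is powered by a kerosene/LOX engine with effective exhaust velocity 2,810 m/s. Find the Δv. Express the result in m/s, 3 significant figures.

Δv ≈ 4080 m/s

Δv = v_e · ln(m₀/m_f) = 2810.0 × ln(4.265) = 2810.0 × 1.4506 ≈ 4076.1 m/s.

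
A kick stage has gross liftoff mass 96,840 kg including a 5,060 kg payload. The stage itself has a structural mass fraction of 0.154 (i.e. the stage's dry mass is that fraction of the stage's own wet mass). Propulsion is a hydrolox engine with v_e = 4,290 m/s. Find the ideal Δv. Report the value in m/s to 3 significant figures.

Δv ≈ 6940 m/s

Stage wet mass = m₀ − payload = 96,840 − 5,060 = 91,780 kg.
Stage dry mass = ε × stage wet mass = 0.154 × 91,780 = 14,134.1 kg.
Burnout mass m_f = stage dry + payload = 14,134.1 + 5,060 = 19,194.1 kg.
Δv = v_e · ln(96,840/19,194.1) = 4290.0 × ln(5.045) = 4290.0 × 1.6185 ≈ 6943 m/s.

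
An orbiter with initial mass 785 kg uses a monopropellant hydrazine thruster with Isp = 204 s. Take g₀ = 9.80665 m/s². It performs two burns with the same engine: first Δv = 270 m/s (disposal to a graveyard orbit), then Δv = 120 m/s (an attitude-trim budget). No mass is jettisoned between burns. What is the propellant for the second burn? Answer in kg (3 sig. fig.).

v_e = Isp · g₀ = 204 × 9.80665 = 2000.6 m/s.
After the first burn: m = 785 × exp(−270/2000.6) = 785 × 0.87375 = 685.894 kg.
After the second burn: m = 685.894 × exp(−120/2000.6) = 685.894 × 0.94178 = 645.961 kg.
Second-burn propellant = 685.894 − 645.961 = 39.933 kg.

propellant for the second burn ≈ 39.9 kg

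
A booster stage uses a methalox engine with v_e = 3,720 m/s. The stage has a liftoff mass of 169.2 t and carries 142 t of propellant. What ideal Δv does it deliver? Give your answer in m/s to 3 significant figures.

m_f = m₀ − m_prop = 169.2 − 142 = 27.2 t.
Δv = v_e · ln(m₀/m_f) = 3720.0 × ln(6.221) = 3720.0 × 1.8279 ≈ 6799.7 m/s.

Δv ≈ 6800 m/s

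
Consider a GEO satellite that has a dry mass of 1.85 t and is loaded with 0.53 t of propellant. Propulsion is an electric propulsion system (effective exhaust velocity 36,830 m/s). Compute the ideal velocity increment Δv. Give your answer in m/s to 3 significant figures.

Δv ≈ 9280 m/s

m₀ = m_dry + m_prop = 1.85 + 0.53 = 2.38 t.
Using Δv = v_e ln(m₀/m_f): Δv = v_e · ln(m₀/m_f) = 36830.0 × ln(1.286) = 36830.0 × 0.2519 ≈ 9278.0 m/s.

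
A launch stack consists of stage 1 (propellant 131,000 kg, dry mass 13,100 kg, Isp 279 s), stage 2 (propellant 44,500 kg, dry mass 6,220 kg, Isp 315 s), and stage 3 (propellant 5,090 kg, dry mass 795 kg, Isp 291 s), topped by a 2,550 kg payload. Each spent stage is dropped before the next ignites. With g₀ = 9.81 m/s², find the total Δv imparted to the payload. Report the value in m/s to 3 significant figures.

Δv ≈ 9780 m/s

Ignition mass of stage 1 = 131,000+13,100 + 44,500+6,220 + 5,090+795 + 2,550 = 203,255 kg.
Stage 1: m₀ = 203,255 kg, m_f = 203,255 − 131,000 = 72,255 kg; Δv = 279×9.81×ln(2.813) = 2737.0×1.0343 ≈ 2831 m/s.
Stage 2: m₀ = 59,155 kg, m_f = 59,155 − 44,500 = 14,655 kg; Δv = 315×9.81×ln(4.037) = 3090.2×1.3954 ≈ 4312 m/s.
Stage 3: m₀ = 8,435 kg, m_f = 8,435 − 5,090 = 3,345 kg; Δv = 291×9.81×ln(2.522) = 2854.7×0.9249 ≈ 2640 m/s.
Total Δv = 2831 + 4312 + 2640 = 9783 m/s.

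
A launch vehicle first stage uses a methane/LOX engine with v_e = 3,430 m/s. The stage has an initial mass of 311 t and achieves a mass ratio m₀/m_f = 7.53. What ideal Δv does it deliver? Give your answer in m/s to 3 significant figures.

Δv ≈ 6920 m/s

Rocket equation: Δv = v_e · ln(7.53) = 3430.0 × 2.0189 ≈ 6924.8 m/s.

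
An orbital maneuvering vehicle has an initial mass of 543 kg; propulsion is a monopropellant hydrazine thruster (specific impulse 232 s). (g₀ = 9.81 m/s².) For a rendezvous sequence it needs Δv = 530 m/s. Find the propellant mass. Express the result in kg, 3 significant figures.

v_e = Isp · g₀ = 232 × 9.81 = 2275.9 m/s.
m₀/m_f = exp(Δv / v_e) = exp(530 / 2275.9) = exp(0.2329) = 1.2622.
m_f = 543 / 1.2622 = 430.201 kg, so propellant = m₀ − m_f = 543 − 430.201 = 112.799 kg.

propellant mass ≈ 113 kg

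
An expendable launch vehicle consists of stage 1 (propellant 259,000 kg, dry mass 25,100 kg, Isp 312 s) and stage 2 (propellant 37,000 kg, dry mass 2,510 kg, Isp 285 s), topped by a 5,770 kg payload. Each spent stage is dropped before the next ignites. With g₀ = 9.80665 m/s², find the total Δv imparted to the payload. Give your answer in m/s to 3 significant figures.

Ignition mass of stage 1 = 259,000+25,100 + 37,000+2,510 + 5,770 = 329,380 kg.
Stage 1: m₀ = 329,380 kg, m_f = 329,380 − 259,000 = 70,380 kg; Δv = 312×9.80665×ln(4.68) = 3059.7×1.5433 ≈ 4722 m/s.
Stage 2: m₀ = 45,280 kg, m_f = 45,280 − 37,000 = 8,280 kg; Δv = 285×9.80665×ln(5.469) = 2794.9×1.6990 ≈ 4749 m/s.
Total Δv = 4722 + 4749 = 9471 m/s.

Δv ≈ 9470 m/s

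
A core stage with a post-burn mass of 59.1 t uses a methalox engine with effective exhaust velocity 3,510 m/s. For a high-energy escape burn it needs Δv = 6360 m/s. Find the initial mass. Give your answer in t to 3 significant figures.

initial mass ≈ 362 t

m₀/m_f = exp(Δv / v_e) = exp(6360 / 3510.0) = exp(1.8120) = 6.1225.
m₀ = m_f × 6.1225 = 59.1 × 6.1225 = 361.84 t.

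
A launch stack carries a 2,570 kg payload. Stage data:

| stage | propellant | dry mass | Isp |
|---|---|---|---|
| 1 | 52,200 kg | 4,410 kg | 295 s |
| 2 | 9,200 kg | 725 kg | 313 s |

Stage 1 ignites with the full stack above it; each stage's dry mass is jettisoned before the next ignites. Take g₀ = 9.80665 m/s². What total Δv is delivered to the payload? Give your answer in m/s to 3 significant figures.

Δv ≈ 8160 m/s

Ignition mass of stage 1 = 52,200+4,410 + 9,200+725 + 2,570 = 69,105 kg.
Stage 1: m₀ = 69,105 kg, m_f = 69,105 − 52,200 = 16,905 kg; Δv = 295×9.80665×ln(4.088) = 2893.0×1.4080 ≈ 4073 m/s.
Stage 2: m₀ = 12,495 kg, m_f = 12,495 − 9,200 = 3,295 kg; Δv = 313×9.80665×ln(3.792) = 3069.5×1.3329 ≈ 4091 m/s.
Total Δv = 4073 + 4091 = 8164 m/s.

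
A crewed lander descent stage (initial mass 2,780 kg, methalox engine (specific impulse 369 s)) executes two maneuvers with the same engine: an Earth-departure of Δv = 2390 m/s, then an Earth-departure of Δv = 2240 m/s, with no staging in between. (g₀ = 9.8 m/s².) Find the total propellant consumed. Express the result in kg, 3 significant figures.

total propellant consumed ≈ 2010 kg

v_e = Isp · g₀ = 369 × 9.8 = 3616.2 m/s.
After the first burn: m = 2780 × exp(−2390/3616.2) = 2780 × 0.51638 = 1,435.54 kg.
After the second burn: m = 1,435.54 × exp(−2240/3616.2) = 1,435.54 × 0.53825 = 772.679 kg.
Total propellant = m₀ − m_final = 2780 − 772.679 = 2,007.321 kg.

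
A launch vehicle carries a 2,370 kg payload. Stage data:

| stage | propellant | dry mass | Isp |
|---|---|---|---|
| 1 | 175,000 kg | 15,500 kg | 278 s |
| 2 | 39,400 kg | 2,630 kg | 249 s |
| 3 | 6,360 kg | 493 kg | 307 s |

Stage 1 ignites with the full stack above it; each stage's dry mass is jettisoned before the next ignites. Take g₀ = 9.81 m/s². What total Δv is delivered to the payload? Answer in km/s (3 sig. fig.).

Ignition mass of stage 1 = 175,000+15,500 + 39,400+2,630 + 6,360+493 + 2,370 = 241,753 kg.
Stage 1: m₀ = 241,753 kg, m_f = 241,753 − 175,000 = 66,753 kg; Δv = 278×9.81×ln(3.622) = 2727.2×1.2869 ≈ 3510 m/s.
Stage 2: m₀ = 51,253 kg, m_f = 51,253 − 39,400 = 11,853 kg; Δv = 249×9.81×ln(4.324) = 2442.7×1.4642 ≈ 3577 m/s.
Stage 3: m₀ = 9,223 kg, m_f = 9,223 − 6,360 = 2,863 kg; Δv = 307×9.81×ln(3.221) = 3011.7×1.1698 ≈ 3523 m/s.
Total Δv = 3510 + 3577 + 3523 = 10610 m/s.

Δv ≈ 10.6 km/s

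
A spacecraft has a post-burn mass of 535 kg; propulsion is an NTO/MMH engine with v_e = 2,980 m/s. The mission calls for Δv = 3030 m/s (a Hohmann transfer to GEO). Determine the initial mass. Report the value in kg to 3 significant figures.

Rocket equation: m₀/m_f = exp(Δv / v_e) = exp(3030 / 2980.0) = exp(1.0168) = 2.7643.
m₀ = m_f × 2.7643 = 535 × 2.7643 = 1,478.9 kg.

initial mass ≈ 1480 kg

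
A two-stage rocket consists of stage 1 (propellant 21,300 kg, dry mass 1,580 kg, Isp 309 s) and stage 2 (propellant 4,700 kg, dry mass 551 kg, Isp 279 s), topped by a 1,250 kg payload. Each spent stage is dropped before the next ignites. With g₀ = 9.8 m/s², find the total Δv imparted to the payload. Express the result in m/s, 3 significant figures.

Ignition mass of stage 1 = 21,300+1,580 + 4,700+551 + 1,250 = 29,381 kg.
Stage 1: m₀ = 29,381 kg, m_f = 29,381 − 21,300 = 8,081 kg; Δv = 309×9.8×ln(3.636) = 3028.2×1.2908 ≈ 3909 m/s.
Stage 2: m₀ = 6,501 kg, m_f = 6,501 − 4,700 = 1,801 kg; Δv = 279×9.8×ln(3.61) = 2734.2×1.2836 ≈ 3510 m/s.
Total Δv = 3909 + 3510 = 7419 m/s.

Δv ≈ 7420 m/s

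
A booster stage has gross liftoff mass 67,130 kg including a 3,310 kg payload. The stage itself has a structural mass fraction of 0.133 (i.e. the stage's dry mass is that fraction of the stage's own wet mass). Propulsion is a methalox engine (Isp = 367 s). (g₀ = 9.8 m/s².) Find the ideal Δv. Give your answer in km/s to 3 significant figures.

Stage wet mass = m₀ − payload = 67,130 − 3,310 = 63,820 kg.
Stage dry mass = ε × stage wet mass = 0.133 × 63,820 = 8,488.06 kg.
Burnout mass m_f = stage dry + payload = 8,488.06 + 3,310 = 11,798.06 kg.
v_e = Isp · g₀ = 367 × 9.8 = 3596.6 m/s.
By the Tsiolkovsky rocket equation, Δv = v_e · ln(67,130/11,798.06) = 3596.6 × ln(5.69) = 3596.6 × 1.7387 ≈ 6253 m/s.

Δv ≈ 6.25 km/s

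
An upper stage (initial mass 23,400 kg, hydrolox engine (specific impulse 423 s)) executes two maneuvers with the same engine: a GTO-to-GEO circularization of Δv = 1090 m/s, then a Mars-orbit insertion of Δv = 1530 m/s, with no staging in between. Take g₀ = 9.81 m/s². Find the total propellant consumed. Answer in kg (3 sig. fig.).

total propellant consumed ≈ 11000 kg

v_e = Isp · g₀ = 423 × 9.81 = 4149.6 m/s.
After the first burn: m = 23400 × exp(−1090/4149.6) = 23400 × 0.76899 = 17,994.4 kg.
After the second burn: m = 17,994.4 × exp(−1530/4149.6) = 17,994.4 × 0.69163 = 12,445.5 kg.
Total propellant = m₀ − m_final = 23400 − 12,445.5 = 10,954.5 kg.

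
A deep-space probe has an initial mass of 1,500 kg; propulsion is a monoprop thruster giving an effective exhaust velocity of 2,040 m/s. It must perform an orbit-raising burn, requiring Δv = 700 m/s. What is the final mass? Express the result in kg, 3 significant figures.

final mass ≈ 1060 kg

Using Δv = v_e ln(m₀/m_f): m₀/m_f = exp(Δv / v_e) = exp(700 / 2040.0) = exp(0.3431) = 1.4094.
m_f = m₀ / 1.4094 = 1,500 / 1.4094 = 1,064.28 kg.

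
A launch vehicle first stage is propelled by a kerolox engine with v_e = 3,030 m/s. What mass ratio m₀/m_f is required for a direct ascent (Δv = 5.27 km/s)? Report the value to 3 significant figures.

m₀/m_f = exp(Δv / v_e) = exp(5270 / 3030.0) = exp(1.7393) = 5.6932.

mass ratio ≈ 5.69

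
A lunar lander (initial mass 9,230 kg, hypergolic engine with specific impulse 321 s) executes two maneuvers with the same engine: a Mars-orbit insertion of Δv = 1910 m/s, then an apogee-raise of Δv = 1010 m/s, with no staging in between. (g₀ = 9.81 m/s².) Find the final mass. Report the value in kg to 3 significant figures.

final mass ≈ 3650 kg

v_e = Isp · g₀ = 321 × 9.81 = 3149.0 m/s.
After the first burn: m = 9230 × exp(−1910/3149.0) = 9230 × 0.54523 = 5,032.47 kg.
After the second burn: m = 5,032.47 × exp(−1010/3149.0) = 5,032.47 × 0.72561 = 3,651.61 kg.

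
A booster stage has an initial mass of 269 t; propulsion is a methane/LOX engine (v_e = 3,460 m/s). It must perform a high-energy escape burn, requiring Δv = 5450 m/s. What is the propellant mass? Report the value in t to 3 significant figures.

propellant mass ≈ 213 t

From the ideal rocket equation, m₀/m_f = exp(Δv / v_e) = exp(5450 / 3460.0) = exp(1.5751) = 4.8314.
m_f = 269 / 4.8314 = 55.6774 t, so propellant = m₀ − m_f = 269 − 55.6774 = 213.3226 t.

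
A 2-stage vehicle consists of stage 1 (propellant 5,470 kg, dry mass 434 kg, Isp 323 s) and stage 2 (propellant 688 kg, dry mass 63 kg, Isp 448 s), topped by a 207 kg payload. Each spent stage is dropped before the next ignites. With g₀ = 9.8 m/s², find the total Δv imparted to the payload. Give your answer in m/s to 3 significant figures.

Ignition mass of stage 1 = 5,470+434 + 688+63 + 207 = 6,862 kg.
Stage 1: m₀ = 6,862 kg, m_f = 6,862 − 5,470 = 1,392 kg; Δv = 323×9.8×ln(4.93) = 3165.4×1.5953 ≈ 5050 m/s.
Stage 2: m₀ = 958 kg, m_f = 958 − 688 = 270 kg; Δv = 448×9.8×ln(3.548) = 4390.4×1.2664 ≈ 5560 m/s.
Total Δv = 5050 + 5560 = 10610 m/s.

Δv ≈ 10600 m/s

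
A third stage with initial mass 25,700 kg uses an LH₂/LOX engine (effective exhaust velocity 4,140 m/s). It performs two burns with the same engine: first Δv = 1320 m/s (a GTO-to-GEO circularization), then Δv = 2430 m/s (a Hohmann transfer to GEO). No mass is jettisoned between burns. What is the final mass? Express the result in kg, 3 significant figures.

After the first burn: m = 25700 × exp(−1320/4140.0) = 25700 × 0.72699 = 18,683.6 kg.
After the second burn: m = 18,683.6 × exp(−2430/4140.0) = 18,683.6 × 0.55602 = 10,388.5 kg.

final mass ≈ 10400 kg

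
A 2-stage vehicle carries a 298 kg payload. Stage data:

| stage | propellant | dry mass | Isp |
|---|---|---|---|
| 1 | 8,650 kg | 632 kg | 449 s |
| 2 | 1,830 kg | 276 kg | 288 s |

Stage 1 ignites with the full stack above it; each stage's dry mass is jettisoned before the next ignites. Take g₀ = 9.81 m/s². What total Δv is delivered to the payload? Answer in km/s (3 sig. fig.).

Ignition mass of stage 1 = 8,650+632 + 1,830+276 + 298 = 11,686 kg.
Stage 1: m₀ = 11,686 kg, m_f = 11,686 − 8,650 = 3,036 kg; Δv = 449×9.81×ln(3.849) = 4404.7×1.3479 ≈ 5937 m/s.
Stage 2: m₀ = 2,404 kg, m_f = 2,404 − 1,830 = 574 kg; Δv = 288×9.81×ln(4.188) = 2825.3×1.4323 ≈ 4047 m/s.
Total Δv = 5937 + 4047 = 9984 m/s.

Δv ≈ 9.98 km/s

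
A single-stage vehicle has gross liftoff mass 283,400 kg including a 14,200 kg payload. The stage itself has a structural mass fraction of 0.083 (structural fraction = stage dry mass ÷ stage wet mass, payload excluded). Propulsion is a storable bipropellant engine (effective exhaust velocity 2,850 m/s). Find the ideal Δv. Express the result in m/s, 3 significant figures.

Stage wet mass = m₀ − payload = 283,400 − 14,200 = 269,200 kg.
Stage dry mass = ε × stage wet mass = 0.083 × 269,200 = 22,343.6 kg.
Burnout mass m_f = stage dry + payload = 22,343.6 + 14,200 = 36,543.6 kg.
Rocket equation: Δv = v_e · ln(283,400/36,543.6) = 2850.0 × ln(7.755) = 2850.0 × 2.0484 ≈ 5838 m/s.

Δv ≈ 5840 m/s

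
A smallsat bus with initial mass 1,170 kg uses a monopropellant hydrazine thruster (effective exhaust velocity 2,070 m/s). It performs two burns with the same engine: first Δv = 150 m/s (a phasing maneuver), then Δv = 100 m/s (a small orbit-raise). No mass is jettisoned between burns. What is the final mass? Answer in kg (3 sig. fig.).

After the first burn: m = 1170 × exp(−150/2070.0) = 1170 × 0.93010 = 1,088.22 kg.
After the second burn: m = 1,088.22 × exp(−100/2070.0) = 1,088.22 × 0.95284 = 1,036.9 kg.

final mass ≈ 1040 kg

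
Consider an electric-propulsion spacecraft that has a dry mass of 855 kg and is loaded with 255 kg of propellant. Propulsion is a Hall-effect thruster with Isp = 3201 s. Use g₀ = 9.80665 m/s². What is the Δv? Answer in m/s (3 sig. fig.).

v_e = Isp · g₀ = 3201 × 9.80665 = 31391.1 m/s.
m₀ = m_dry + m_prop = 855 + 255 = 1,110 kg.
Δv = v_e · ln(m₀/m_f) = 31391.1 × ln(1.298) = 31391.1 × 0.2610 ≈ 8193.5 m/s.

Δv ≈ 8190 m/s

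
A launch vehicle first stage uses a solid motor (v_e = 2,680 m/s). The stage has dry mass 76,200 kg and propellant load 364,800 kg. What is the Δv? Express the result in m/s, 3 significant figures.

m₀ = m_dry + m_prop = 76,200 + 364,800 = 441,000 kg.
Rocket equation: Δv = v_e · ln(m₀/m_f) = 2680.0 × ln(5.787) = 2680.0 × 1.7557 ≈ 4705.2 m/s.

Δv ≈ 4710 m/s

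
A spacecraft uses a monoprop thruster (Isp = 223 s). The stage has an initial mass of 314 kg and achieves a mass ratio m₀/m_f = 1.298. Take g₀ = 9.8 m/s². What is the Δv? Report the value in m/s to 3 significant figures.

Δv ≈ 570 m/s

v_e = Isp · g₀ = 223 × 9.8 = 2185.4 m/s.
By the Tsiolkovsky rocket equation, Δv = v_e · ln(1.298) = 2185.4 × 0.2608 ≈ 570.0 m/s.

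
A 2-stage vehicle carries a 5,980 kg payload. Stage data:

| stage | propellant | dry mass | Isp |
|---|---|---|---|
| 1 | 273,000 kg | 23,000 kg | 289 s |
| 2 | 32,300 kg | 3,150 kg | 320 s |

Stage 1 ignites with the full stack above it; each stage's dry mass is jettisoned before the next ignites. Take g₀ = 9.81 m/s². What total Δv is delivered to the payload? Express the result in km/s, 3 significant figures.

Δv ≈ 9.44 km/s

Ignition mass of stage 1 = 273,000+23,000 + 32,300+3,150 + 5,980 = 337,430 kg.
Stage 1: m₀ = 337,430 kg, m_f = 337,430 − 273,000 = 64,430 kg; Δv = 289×9.81×ln(5.237) = 2835.1×1.6558 ≈ 4694 m/s.
Stage 2: m₀ = 41,430 kg, m_f = 41,430 − 32,300 = 9,130 kg; Δv = 320×9.81×ln(4.538) = 3139.2×1.5124 ≈ 4748 m/s.
Total Δv = 4694 + 4748 = 9442 m/s.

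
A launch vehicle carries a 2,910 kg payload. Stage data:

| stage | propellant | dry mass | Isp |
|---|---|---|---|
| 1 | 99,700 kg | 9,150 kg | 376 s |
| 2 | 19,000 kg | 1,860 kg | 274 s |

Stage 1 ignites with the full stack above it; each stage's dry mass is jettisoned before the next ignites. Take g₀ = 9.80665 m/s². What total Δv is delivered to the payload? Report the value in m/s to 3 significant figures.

Δv ≈ 9450 m/s

Ignition mass of stage 1 = 99,700+9,150 + 19,000+1,860 + 2,910 = 132,620 kg.
Stage 1: m₀ = 132,620 kg, m_f = 132,620 − 99,700 = 32,920 kg; Δv = 376×9.80665×ln(4.029) = 3687.3×1.3934 ≈ 5138 m/s.
Stage 2: m₀ = 23,770 kg, m_f = 23,770 − 19,000 = 4,770 kg; Δv = 274×9.80665×ln(4.983) = 2687.0×1.6061 ≈ 4316 m/s.
Total Δv = 5138 + 4316 = 9454 m/s.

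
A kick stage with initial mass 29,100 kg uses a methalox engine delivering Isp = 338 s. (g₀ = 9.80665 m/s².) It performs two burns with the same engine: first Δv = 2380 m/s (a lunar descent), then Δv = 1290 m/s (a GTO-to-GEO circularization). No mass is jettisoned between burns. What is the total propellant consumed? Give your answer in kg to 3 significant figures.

v_e = Isp · g₀ = 338 × 9.80665 = 3314.6 m/s.
After the first burn: m = 29100 × exp(−2380/3314.6) = 29100 × 0.48771 = 14,192.4 kg.
After the second burn: m = 14,192.4 × exp(−1290/3314.6) = 14,192.4 × 0.67761 = 9,616.91 kg.
Total propellant = m₀ − m_final = 29100 − 9,616.91 = 19,483.09 kg.

total propellant consumed ≈ 19500 kg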